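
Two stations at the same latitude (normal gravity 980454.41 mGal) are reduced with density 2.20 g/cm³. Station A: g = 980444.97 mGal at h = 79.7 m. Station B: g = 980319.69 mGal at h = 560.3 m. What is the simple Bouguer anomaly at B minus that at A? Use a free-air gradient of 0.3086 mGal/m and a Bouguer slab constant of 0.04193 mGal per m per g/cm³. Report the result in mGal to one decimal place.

-21.3

Δg_SB(A) = 980444.97 − 980454.41 + 0.3086×79.7 − 0.04193×2.20×79.7 = 7.80 mGal
Δg_SB(B) = 980319.69 − 980454.41 + 0.3086×560.3 − 0.04193×2.20×560.3 = -13.50 mGal
Difference = -13.50 − (7.80) = -21.30 mGal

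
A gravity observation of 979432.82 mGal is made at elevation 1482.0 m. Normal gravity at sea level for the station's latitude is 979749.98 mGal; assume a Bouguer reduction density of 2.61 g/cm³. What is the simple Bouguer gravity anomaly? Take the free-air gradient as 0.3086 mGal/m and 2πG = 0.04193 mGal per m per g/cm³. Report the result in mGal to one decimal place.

Free-air correction = 0.3086 × 1482.0 = 457.35 mGal
Free-air anomaly = 979432.82 − 979749.98 + (457.35) = 140.19 mGal
Bouguer slab correction = 0.04193 × 2.61 × 1482.0 = 162.19 mGal
Simple Bouguer anomaly = 140.19 − (162.19) = -22.00 mGal

-22.0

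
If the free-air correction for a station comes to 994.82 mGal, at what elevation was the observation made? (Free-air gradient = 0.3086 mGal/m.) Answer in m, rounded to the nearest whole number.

h = 994.82 / 0.3086 = 3223.66 m

3224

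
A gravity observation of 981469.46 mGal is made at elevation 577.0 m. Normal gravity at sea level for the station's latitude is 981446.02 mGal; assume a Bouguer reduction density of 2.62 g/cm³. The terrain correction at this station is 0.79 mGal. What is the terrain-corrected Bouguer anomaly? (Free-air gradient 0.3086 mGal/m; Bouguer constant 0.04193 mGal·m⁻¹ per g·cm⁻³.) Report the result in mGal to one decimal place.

Free-air correction = 0.3086 × 577.0 = 178.06 mGal
Free-air anomaly = 981469.46 − 981446.02 + (178.06) = 201.50 mGal
Bouguer slab correction = 0.04193 × 2.62 × 577.0 = 63.39 mGal
Simple Bouguer anomaly = 201.50 − (63.39) = 138.11 mGal
Complete Bouguer anomaly = 138.11 + 0.79 = 138.90 mGal

138.9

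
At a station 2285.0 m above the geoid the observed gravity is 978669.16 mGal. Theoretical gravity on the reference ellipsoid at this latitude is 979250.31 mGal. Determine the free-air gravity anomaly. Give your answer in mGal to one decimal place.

124.0

Free-air correction = 0.3086 × 2285.0 = 705.15 mGal
Free-air anomaly = 978669.16 − 979250.31 + (705.15) = 124.00 mGal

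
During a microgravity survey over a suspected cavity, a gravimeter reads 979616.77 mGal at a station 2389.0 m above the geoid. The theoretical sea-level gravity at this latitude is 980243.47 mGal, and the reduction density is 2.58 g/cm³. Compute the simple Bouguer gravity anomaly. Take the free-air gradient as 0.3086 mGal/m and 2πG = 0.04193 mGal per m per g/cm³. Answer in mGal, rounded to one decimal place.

-147.9

Free-air correction = 0.3086 × 2389.0 = 737.25 mGal
Free-air anomaly = 979616.77 − 980243.47 + (737.25) = 110.55 mGal
Bouguer slab correction = 0.04193 × 2.58 × 2389.0 = 258.44 mGal
Simple Bouguer anomaly = 110.55 − (258.44) = -147.89 mGal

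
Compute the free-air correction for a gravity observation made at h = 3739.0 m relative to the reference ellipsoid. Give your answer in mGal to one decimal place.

Free-air correction = 0.3086 × 3739.0 = 1153.9 mGal

1153.9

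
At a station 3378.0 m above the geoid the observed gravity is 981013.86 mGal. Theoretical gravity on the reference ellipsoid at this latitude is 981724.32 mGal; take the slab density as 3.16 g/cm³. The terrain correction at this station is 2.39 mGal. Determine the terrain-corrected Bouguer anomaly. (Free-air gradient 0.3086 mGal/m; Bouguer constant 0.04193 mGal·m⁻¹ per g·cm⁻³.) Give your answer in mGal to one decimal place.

Free-air correction = 0.3086 × 3378.0 = 1042.45 mGal
Free-air anomaly = 981013.86 − 981724.32 + (1042.45) = 331.99 mGal
Bouguer slab correction = 0.04193 × 3.16 × 3378.0 = 447.58 mGal
Simple Bouguer anomaly = 331.99 − (447.58) = -115.59 mGal
Complete Bouguer anomaly = -115.59 + 2.39 = -113.20 mGal

-113.2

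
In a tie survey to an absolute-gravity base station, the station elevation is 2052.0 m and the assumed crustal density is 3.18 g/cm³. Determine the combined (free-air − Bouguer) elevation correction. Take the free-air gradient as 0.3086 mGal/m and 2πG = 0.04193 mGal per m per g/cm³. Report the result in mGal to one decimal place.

359.6

Combined gradient = 0.3086 − 0.04193 × 3.18 = 0.1752626 mGal/m
Combined elevation correction = 0.1752626 × 2052.0 = 359.6 mGal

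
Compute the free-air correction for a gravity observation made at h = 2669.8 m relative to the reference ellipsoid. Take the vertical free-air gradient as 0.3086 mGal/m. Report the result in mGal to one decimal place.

Free-air correction = 0.3086 × 2669.8 = 823.9 mGal

823.9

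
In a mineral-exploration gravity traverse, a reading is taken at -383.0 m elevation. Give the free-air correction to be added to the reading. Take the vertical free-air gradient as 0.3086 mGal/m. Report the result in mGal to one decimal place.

-118.2

Free-air correction = 0.3086 × -383.0 = -118.2 mGal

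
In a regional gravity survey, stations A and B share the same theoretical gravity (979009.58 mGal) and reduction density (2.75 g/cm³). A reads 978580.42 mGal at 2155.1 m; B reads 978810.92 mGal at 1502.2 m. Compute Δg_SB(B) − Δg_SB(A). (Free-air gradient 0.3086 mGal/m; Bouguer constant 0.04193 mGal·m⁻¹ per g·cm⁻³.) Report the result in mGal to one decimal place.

104.3

Δg_SB(A) = 978580.42 − 979009.58 + 0.3086×2155.1 − 0.04193×2.75×2155.1 = -12.60 mGal
Δg_SB(B) = 978810.92 − 979009.58 + 0.3086×1502.2 − 0.04193×2.75×1502.2 = 91.70 mGal
Difference = 91.70 − (-12.60) = 104.30 mGal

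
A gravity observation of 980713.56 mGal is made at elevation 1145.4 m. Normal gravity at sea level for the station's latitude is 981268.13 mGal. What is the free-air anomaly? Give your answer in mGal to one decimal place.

Free-air correction = 0.3086 × 1145.4 = 353.47 mGal
Free-air anomaly = 980713.56 − 981268.13 + (353.47) = -201.10 mGal

-201.1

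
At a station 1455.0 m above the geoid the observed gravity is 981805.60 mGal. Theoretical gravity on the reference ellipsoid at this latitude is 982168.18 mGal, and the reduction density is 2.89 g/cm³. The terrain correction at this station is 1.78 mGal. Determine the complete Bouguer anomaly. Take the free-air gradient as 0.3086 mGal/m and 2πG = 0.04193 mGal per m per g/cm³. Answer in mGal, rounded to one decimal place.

Free-air correction = 0.3086 × 1455.0 = 449.01 mGal
Free-air anomaly = 981805.60 − 982168.18 + (449.01) = 86.43 mGal
Bouguer slab correction = 0.04193 × 2.89 × 1455.0 = 176.31 mGal
Simple Bouguer anomaly = 86.43 − (176.31) = -89.88 mGal
Complete Bouguer anomaly = -89.88 + 1.78 = -88.10 mGal

-88.1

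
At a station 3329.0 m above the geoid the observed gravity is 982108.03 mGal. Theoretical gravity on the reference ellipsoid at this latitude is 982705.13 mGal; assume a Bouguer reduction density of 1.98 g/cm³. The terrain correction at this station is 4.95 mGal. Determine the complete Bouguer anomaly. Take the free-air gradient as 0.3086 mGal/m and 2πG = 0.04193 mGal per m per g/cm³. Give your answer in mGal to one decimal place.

158.8

Free-air correction = 0.3086 × 3329.0 = 1027.33 mGal
Free-air anomaly = 982108.03 − 982705.13 + (1027.33) = 430.23 mGal
Bouguer slab correction = 0.04193 × 1.98 × 3329.0 = 276.38 mGal
Simple Bouguer anomaly = 430.23 − (276.38) = 153.85 mGal
Complete Bouguer anomaly = 153.85 + 4.95 = 158.80 mGal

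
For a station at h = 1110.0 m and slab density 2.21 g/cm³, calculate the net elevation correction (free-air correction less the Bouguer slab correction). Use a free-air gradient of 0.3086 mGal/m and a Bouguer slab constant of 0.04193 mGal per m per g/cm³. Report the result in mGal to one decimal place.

239.7

Combined gradient = 0.3086 − 0.04193 × 2.21 = 0.2159347 mGal/m
Combined elevation correction = 0.2159347 × 1110.0 = 239.7 mGal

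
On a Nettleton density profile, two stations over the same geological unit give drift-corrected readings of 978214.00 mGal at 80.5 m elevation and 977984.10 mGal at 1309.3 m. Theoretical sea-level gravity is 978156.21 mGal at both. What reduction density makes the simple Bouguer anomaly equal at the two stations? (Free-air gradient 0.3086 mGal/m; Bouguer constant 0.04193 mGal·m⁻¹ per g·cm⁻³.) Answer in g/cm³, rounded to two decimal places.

2.90

Δg_obs = 977984.10 − 978214.00 = -229.90 mGal over Δh = 1309.3 − 80.5 = 1228.8 m
Equal Bouguer anomalies ⇒ Δg_obs + (0.3086 − 0.04193ρ)·Δh = 0
0.3086 − 0.04193ρ = −Δg_obs/Δh = 0.18709
ρ = (0.3086 − 0.18709) / 0.04193 = 2.90 g/cm³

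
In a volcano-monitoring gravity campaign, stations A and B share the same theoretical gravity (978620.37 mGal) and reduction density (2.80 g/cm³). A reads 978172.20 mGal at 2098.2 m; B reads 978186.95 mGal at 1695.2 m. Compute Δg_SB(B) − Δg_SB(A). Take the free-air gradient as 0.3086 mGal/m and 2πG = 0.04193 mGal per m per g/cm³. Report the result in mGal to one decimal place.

-62.3

Δg_SB(A) = 978172.20 − 978620.37 + 0.3086×2098.2 − 0.04193×2.80×2098.2 = -47.00 mGal
Δg_SB(B) = 978186.95 − 978620.37 + 0.3086×1695.2 − 0.04193×2.80×1695.2 = -109.30 mGal
Difference = -109.30 − (-47.00) = -62.30 mGal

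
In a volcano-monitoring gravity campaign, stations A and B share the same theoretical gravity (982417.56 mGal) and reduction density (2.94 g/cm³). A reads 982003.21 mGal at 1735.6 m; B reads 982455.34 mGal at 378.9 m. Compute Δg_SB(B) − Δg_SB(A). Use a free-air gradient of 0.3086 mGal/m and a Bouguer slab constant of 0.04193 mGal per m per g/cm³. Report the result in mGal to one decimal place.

Δg_SB(A) = 982003.21 − 982417.56 + 0.3086×1735.6 − 0.04193×2.94×1735.6 = -92.70 mGal
Δg_SB(B) = 982455.34 − 982417.56 + 0.3086×378.9 − 0.04193×2.94×378.9 = 108.00 mGal
Difference = 108.00 − (-92.70) = 200.70 mGal

200.7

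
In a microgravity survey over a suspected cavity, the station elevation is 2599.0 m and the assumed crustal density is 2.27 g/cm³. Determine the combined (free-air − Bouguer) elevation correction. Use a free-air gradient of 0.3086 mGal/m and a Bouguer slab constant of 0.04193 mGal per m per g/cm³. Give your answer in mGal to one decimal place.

554.7

Combined gradient = 0.3086 − 0.04193 × 2.27 = 0.2134189 mGal/m
Combined elevation correction = 0.2134189 × 2599.0 = 554.7 mGal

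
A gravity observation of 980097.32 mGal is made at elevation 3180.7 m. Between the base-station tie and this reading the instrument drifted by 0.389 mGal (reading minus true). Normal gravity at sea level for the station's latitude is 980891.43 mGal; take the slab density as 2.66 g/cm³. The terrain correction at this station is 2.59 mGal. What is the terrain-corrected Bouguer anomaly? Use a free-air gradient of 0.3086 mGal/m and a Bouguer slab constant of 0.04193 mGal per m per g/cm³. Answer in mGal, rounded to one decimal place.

Drift-corrected reading = 980097.32 − (0.389) = 980096.931 mGal
Free-air correction = 0.3086 × 3180.7 = 981.56 mGal
Free-air anomaly = 980096.931 − 980891.43 + (981.56) = 187.061 mGal
Bouguer slab correction = 0.04193 × 2.66 × 3180.7 = 354.76 mGal
Simple Bouguer anomaly = 187.061 − (354.76) = -167.699 mGal
Complete Bouguer anomaly = -167.699 + 2.59 = -165.109 mGal

-165.1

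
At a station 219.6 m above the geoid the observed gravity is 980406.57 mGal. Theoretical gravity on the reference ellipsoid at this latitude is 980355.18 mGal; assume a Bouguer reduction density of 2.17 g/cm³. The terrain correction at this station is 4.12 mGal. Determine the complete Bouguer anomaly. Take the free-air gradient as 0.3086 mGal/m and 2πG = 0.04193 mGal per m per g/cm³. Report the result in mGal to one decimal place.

103.3

Free-air correction = 0.3086 × 219.6 = 67.77 mGal
Free-air anomaly = 980406.57 − 980355.18 + (67.77) = 119.16 mGal
Bouguer slab correction = 0.04193 × 2.17 × 219.6 = 19.98 mGal
Simple Bouguer anomaly = 119.16 − (19.98) = 99.18 mGal
Complete Bouguer anomaly = 99.18 + 4.12 = 103.30 mGal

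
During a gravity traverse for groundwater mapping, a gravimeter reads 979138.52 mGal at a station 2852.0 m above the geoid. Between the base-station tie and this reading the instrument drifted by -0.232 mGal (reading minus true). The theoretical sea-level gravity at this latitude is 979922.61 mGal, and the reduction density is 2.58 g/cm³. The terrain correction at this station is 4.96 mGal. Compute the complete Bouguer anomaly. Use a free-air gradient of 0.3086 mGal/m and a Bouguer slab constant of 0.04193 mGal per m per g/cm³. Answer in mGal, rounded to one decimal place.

Drift-corrected reading = 979138.52 − (-0.232) = 979138.752 mGal
Free-air correction = 0.3086 × 2852.0 = 880.13 mGal
Free-air anomaly = 979138.752 − 979922.61 + (880.13) = 96.272 mGal
Bouguer slab correction = 0.04193 × 2.58 × 2852.0 = 308.53 mGal
Simple Bouguer anomaly = 96.272 − (308.53) = -212.258 mGal
Complete Bouguer anomaly = -212.258 + 4.96 = -207.298 mGal

-207.3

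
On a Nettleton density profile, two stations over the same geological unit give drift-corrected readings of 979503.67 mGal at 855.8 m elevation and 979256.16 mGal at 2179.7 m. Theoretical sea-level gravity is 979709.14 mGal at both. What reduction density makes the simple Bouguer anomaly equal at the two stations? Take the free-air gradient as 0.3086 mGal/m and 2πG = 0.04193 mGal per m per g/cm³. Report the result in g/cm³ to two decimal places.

Δg_obs = 979256.16 − 979503.67 = -247.51 mGal over Δh = 2179.7 − 855.8 = 1323.9 m
Equal Bouguer anomalies ⇒ Δg_obs + (0.3086 − 0.04193ρ)·Δh = 0
0.3086 − 0.04193ρ = −Δg_obs/Δh = 0.18696
ρ = (0.3086 − 0.18696) / 0.04193 = 2.90 g/cm³

2.90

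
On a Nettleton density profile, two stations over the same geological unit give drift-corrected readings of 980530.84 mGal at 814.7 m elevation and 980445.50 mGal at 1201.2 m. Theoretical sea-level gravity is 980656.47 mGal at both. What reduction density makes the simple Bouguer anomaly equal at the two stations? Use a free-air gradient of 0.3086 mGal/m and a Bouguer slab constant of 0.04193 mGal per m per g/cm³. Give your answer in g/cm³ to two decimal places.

Δg_obs = 980445.50 − 980530.84 = -85.34 mGal over Δh = 1201.2 − 814.7 = 386.5 m
Equal Bouguer anomalies ⇒ Δg_obs + (0.3086 − 0.04193ρ)·Δh = 0
0.3086 − 0.04193ρ = −Δg_obs/Δh = 0.22080
ρ = (0.3086 − 0.22080) / 0.04193 = 2.09 g/cm³

2.09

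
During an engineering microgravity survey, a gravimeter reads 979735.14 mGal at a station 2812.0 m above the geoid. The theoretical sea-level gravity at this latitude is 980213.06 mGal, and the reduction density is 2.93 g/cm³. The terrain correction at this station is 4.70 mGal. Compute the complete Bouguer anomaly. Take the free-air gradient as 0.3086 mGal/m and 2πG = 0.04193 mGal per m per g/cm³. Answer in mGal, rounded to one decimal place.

49.1

Free-air correction = 0.3086 × 2812.0 = 867.78 mGal
Free-air anomaly = 979735.14 − 980213.06 + (867.78) = 389.86 mGal
Bouguer slab correction = 0.04193 × 2.93 × 2812.0 = 345.47 mGal
Simple Bouguer anomaly = 389.86 − (345.47) = 44.39 mGal
Complete Bouguer anomaly = 44.39 + 4.70 = 49.09 mGal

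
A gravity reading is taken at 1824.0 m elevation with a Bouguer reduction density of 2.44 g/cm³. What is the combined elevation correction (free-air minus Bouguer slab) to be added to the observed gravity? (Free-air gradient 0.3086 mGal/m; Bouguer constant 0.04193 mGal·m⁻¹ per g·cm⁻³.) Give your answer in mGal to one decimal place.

Combined gradient = 0.3086 − 0.04193 × 2.44 = 0.2062908 mGal/m
Combined elevation correction = 0.2062908 × 1824.0 = 376.3 mGal

376.3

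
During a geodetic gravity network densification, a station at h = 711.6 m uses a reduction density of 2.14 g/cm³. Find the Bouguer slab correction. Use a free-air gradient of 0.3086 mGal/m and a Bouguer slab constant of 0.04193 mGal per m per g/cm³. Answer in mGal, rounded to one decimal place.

Bouguer slab correction = 0.04193 × 2.14 × 711.6 = 63.9 mGal

63.9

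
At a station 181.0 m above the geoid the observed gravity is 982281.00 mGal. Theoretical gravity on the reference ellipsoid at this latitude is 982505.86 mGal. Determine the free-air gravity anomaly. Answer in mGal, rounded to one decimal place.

Free-air correction = 0.3086 × 181.0 = 55.86 mGal
Free-air anomaly = 982281.00 − 982505.86 + (55.86) = -169.00 mGal

-169.0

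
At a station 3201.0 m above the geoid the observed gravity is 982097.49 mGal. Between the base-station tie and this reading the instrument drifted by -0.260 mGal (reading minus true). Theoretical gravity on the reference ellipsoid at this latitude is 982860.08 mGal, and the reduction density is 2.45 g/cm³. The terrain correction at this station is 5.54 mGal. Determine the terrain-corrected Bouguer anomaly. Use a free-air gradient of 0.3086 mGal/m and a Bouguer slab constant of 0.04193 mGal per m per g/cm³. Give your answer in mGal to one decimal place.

Drift-corrected reading = 982097.49 − (-0.260) = 982097.750 mGal
Free-air correction = 0.3086 × 3201.0 = 987.83 mGal
Free-air anomaly = 982097.750 − 982860.08 + (987.83) = 225.500 mGal
Bouguer slab correction = 0.04193 × 2.45 × 3201.0 = 328.83 mGal
Simple Bouguer anomaly = 225.500 − (328.83) = -103.330 mGal
Complete Bouguer anomaly = -103.330 + 5.54 = -97.790 mGal

-97.8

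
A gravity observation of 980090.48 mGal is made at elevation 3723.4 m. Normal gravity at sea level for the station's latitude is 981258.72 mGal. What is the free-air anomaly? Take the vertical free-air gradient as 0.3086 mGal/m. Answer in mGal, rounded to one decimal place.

-19.2

Free-air correction = 0.3086 × 3723.4 = 1149.04 mGal
Free-air anomaly = 980090.48 − 981258.72 + (1149.04) = -19.20 mGal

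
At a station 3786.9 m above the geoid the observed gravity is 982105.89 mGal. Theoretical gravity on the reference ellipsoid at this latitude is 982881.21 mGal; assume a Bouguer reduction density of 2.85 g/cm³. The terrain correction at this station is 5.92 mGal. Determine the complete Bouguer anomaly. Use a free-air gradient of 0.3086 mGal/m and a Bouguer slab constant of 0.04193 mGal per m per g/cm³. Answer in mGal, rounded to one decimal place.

Free-air correction = 0.3086 × 3786.9 = 1168.64 mGal
Free-air anomaly = 982105.89 − 982881.21 + (1168.64) = 393.32 mGal
Bouguer slab correction = 0.04193 × 2.85 × 3786.9 = 452.54 mGal
Simple Bouguer anomaly = 393.32 − (452.54) = -59.22 mGal
Complete Bouguer anomaly = -59.22 + 5.92 = -53.30 mGal

-53.3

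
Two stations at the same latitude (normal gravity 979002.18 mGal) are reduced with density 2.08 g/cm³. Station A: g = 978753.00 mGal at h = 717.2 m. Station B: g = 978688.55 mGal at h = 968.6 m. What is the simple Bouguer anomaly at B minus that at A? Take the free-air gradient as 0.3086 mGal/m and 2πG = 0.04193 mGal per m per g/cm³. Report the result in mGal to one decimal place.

-8.8

Δg_SB(A) = 978753.00 − 979002.18 + 0.3086×717.2 − 0.04193×2.08×717.2 = -90.40 mGal
Δg_SB(B) = 978688.55 − 979002.18 + 0.3086×968.6 − 0.04193×2.08×968.6 = -99.20 mGal
Difference = -99.20 − (-90.40) = -8.80 mGal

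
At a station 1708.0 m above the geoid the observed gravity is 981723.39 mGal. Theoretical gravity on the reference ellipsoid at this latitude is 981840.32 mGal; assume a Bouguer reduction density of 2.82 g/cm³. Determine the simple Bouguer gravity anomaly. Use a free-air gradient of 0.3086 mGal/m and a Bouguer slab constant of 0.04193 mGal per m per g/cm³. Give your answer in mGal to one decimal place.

Free-air correction = 0.3086 × 1708.0 = 527.09 mGal
Free-air anomaly = 981723.39 − 981840.32 + (527.09) = 410.16 mGal
Bouguer slab correction = 0.04193 × 2.82 × 1708.0 = 201.96 mGal
Simple Bouguer anomaly = 410.16 − (201.96) = 208.20 mGal

208.2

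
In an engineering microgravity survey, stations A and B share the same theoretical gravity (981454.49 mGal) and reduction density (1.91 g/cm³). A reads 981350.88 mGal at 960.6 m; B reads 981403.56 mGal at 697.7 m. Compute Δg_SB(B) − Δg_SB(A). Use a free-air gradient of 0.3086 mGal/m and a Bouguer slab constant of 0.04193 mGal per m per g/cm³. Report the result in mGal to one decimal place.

Δg_SB(A) = 981350.88 − 981454.49 + 0.3086×960.6 − 0.04193×1.91×960.6 = 115.90 mGal
Δg_SB(B) = 981403.56 − 981454.49 + 0.3086×697.7 − 0.04193×1.91×697.7 = 108.50 mGal
Difference = 108.50 − (115.90) = -7.40 mGal

-7.4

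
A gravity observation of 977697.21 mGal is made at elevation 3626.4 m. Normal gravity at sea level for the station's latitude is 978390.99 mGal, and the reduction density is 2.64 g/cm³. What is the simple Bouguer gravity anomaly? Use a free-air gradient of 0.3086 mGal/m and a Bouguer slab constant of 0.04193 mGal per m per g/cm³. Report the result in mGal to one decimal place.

Free-air correction = 0.3086 × 3626.4 = 1119.11 mGal
Free-air anomaly = 977697.21 − 978390.99 + (1119.11) = 425.33 mGal
Bouguer slab correction = 0.04193 × 2.64 × 3626.4 = 401.43 mGal
Simple Bouguer anomaly = 425.33 − (401.43) = 23.90 mGal

23.9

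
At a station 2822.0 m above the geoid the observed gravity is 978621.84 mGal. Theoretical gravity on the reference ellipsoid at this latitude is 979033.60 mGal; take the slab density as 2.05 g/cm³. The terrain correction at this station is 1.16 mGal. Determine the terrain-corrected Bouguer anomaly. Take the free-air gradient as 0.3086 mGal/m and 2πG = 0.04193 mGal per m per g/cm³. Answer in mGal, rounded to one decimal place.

217.7

Free-air correction = 0.3086 × 2822.0 = 870.87 mGal
Free-air anomaly = 978621.84 − 979033.60 + (870.87) = 459.11 mGal
Bouguer slab correction = 0.04193 × 2.05 × 2822.0 = 242.57 mGal
Simple Bouguer anomaly = 459.11 − (242.57) = 216.54 mGal
Complete Bouguer anomaly = 216.54 + 1.16 = 217.70 mGal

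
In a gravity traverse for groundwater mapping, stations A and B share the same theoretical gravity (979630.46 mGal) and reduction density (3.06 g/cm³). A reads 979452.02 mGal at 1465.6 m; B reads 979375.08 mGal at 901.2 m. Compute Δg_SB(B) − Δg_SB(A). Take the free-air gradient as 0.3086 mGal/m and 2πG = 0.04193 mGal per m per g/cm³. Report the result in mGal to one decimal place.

-178.7

Δg_SB(A) = 979452.02 − 979630.46 + 0.3086×1465.6 − 0.04193×3.06×1465.6 = 85.80 mGal
Δg_SB(B) = 979375.08 − 979630.46 + 0.3086×901.2 − 0.04193×3.06×901.2 = -92.90 mGal
Difference = -92.90 − (85.80) = -178.70 mGal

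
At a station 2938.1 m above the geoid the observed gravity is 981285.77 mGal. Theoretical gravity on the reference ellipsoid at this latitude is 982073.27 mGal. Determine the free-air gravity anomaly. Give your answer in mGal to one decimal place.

Free-air correction = 0.3086 × 2938.1 = 906.70 mGal
Free-air anomaly = 981285.77 − 982073.27 + (906.70) = 119.20 mGal

119.2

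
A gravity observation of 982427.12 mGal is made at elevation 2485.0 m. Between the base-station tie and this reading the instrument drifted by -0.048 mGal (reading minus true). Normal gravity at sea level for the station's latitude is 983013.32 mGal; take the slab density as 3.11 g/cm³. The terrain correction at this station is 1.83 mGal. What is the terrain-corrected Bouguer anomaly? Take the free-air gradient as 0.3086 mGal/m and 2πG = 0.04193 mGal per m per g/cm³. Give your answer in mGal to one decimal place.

-141.5

Drift-corrected reading = 982427.12 − (-0.048) = 982427.168 mGal
Free-air correction = 0.3086 × 2485.0 = 766.87 mGal
Free-air anomaly = 982427.168 − 983013.32 + (766.87) = 180.718 mGal
Bouguer slab correction = 0.04193 × 3.11 × 2485.0 = 324.05 mGal
Simple Bouguer anomaly = 180.718 − (324.05) = -143.332 mGal
Complete Bouguer anomaly = -143.332 + 1.83 = -141.502 mGal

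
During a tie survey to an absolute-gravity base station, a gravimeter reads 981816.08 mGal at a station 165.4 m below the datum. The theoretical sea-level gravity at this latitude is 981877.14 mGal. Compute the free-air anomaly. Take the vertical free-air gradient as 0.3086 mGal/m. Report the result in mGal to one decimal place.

Free-air correction = 0.3086 × -165.4 = -51.04 mGal
Free-air anomaly = 981816.08 − 981877.14 + (-51.04) = -112.10 mGal

-112.1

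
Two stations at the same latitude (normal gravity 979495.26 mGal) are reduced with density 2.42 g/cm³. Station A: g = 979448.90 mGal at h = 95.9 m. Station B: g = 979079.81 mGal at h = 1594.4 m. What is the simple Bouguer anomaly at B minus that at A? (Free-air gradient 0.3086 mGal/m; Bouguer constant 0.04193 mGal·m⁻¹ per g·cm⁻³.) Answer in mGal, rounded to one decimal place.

-58.7

Δg_SB(A) = 979448.90 − 979495.26 + 0.3086×95.9 − 0.04193×2.42×95.9 = -26.50 mGal
Δg_SB(B) = 979079.81 − 979495.26 + 0.3086×1594.4 − 0.04193×2.42×1594.4 = -85.20 mGal
Difference = -85.20 − (-26.50) = -58.70 mGal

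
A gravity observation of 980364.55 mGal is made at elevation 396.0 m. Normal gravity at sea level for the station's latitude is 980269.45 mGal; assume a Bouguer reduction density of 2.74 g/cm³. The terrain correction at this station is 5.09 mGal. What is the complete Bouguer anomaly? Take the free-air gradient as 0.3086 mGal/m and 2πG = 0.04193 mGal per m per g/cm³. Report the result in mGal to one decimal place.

176.9

Free-air correction = 0.3086 × 396.0 = 122.21 mGal
Free-air anomaly = 980364.55 − 980269.45 + (122.21) = 217.31 mGal
Bouguer slab correction = 0.04193 × 2.74 × 396.0 = 45.50 mGal
Simple Bouguer anomaly = 217.31 − (45.50) = 171.81 mGal
Complete Bouguer anomaly = 171.81 + 5.09 = 176.90 mGal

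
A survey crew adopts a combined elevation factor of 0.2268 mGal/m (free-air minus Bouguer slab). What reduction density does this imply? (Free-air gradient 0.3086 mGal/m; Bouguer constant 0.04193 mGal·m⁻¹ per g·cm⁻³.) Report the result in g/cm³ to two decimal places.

0.2268 = 0.3086 − 0.04193 × ρ
ρ = (0.3086 − 0.2268) / 0.04193 = 1.95 g/cm³

1.95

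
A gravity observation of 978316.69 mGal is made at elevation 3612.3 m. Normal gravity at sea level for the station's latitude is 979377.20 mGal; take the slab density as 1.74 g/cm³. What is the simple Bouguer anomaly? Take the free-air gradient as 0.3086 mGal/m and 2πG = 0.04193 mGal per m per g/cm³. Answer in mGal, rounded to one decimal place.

Free-air correction = 0.3086 × 3612.3 = 1114.76 mGal
Free-air anomaly = 978316.69 − 979377.20 + (1114.76) = 54.25 mGal
Bouguer slab correction = 0.04193 × 1.74 × 3612.3 = 263.55 mGal
Simple Bouguer anomaly = 54.25 − (263.55) = -209.30 mGal

-209.3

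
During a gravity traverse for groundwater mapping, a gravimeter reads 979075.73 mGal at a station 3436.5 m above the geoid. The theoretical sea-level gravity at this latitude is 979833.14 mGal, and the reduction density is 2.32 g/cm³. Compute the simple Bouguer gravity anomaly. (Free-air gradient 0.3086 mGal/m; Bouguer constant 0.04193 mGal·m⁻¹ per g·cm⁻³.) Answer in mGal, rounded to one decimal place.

Free-air correction = 0.3086 × 3436.5 = 1060.50 mGal
Free-air anomaly = 979075.73 − 979833.14 + (1060.50) = 303.09 mGal
Bouguer slab correction = 0.04193 × 2.32 × 3436.5 = 334.29 mGal
Simple Bouguer anomaly = 303.09 − (334.29) = -31.20 mGal

-31.2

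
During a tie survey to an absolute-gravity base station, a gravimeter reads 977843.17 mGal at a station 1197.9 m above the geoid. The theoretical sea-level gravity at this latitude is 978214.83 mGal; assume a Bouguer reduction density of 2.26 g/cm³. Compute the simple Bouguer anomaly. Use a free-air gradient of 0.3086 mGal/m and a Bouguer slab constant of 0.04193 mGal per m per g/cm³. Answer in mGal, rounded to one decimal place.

-115.5

Free-air correction = 0.3086 × 1197.9 = 369.67 mGal
Free-air anomaly = 977843.17 − 978214.83 + (369.67) = -1.99 mGal
Bouguer slab correction = 0.04193 × 2.26 × 1197.9 = 113.52 mGal
Simple Bouguer anomaly = -1.99 − (113.52) = -115.51 mGal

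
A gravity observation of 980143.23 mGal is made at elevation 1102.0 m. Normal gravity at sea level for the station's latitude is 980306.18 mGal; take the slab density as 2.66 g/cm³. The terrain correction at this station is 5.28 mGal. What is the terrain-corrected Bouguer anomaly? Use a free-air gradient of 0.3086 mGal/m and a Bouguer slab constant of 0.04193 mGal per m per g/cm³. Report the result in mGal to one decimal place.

59.5

Free-air correction = 0.3086 × 1102.0 = 340.08 mGal
Free-air anomaly = 980143.23 − 980306.18 + (340.08) = 177.13 mGal
Bouguer slab correction = 0.04193 × 2.66 × 1102.0 = 122.91 mGal
Simple Bouguer anomaly = 177.13 − (122.91) = 54.22 mGal
Complete Bouguer anomaly = 54.22 + 5.28 = 59.50 mGal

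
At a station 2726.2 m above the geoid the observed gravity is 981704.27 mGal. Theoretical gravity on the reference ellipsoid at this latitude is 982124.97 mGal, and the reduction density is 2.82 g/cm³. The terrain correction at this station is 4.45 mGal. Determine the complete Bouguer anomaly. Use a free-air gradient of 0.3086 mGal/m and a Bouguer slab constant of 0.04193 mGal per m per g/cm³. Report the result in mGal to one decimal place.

102.7

Free-air correction = 0.3086 × 2726.2 = 841.31 mGal
Free-air anomaly = 981704.27 − 982124.97 + (841.31) = 420.61 mGal
Bouguer slab correction = 0.04193 × 2.82 × 2726.2 = 322.35 mGal
Simple Bouguer anomaly = 420.61 − (322.35) = 98.26 mGal
Complete Bouguer anomaly = 98.26 + 4.45 = 102.71 mGal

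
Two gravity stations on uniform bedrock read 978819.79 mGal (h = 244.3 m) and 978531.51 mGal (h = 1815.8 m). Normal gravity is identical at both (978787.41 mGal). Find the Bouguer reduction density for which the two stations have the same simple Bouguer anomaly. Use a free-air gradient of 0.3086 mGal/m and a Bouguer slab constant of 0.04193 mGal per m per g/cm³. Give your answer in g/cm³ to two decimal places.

2.98

Δg_obs = 978531.51 − 978819.79 = -288.28 mGal over Δh = 1815.8 − 244.3 = 1571.5 m
Equal Bouguer anomalies ⇒ Δg_obs + (0.3086 − 0.04193ρ)·Δh = 0
0.3086 − 0.04193ρ = −Δg_obs/Δh = 0.18344
ρ = (0.3086 − 0.18344) / 0.04193 = 2.98 g/cm³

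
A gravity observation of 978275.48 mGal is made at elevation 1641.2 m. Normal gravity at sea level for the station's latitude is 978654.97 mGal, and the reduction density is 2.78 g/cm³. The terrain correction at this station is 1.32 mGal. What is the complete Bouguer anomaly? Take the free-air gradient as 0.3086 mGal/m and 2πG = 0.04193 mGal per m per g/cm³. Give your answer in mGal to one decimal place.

Free-air correction = 0.3086 × 1641.2 = 506.47 mGal
Free-air anomaly = 978275.48 − 978654.97 + (506.47) = 126.98 mGal
Bouguer slab correction = 0.04193 × 2.78 × 1641.2 = 191.31 mGal
Simple Bouguer anomaly = 126.98 − (191.31) = -64.33 mGal
Complete Bouguer anomaly = -64.33 + 1.32 = -63.01 mGal

-63.0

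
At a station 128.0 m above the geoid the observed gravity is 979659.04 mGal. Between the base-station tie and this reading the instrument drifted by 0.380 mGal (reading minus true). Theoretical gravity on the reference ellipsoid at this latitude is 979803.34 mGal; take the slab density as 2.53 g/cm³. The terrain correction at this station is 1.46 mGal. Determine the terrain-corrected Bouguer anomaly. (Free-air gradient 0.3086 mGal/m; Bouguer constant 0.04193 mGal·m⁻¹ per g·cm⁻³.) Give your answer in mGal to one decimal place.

Drift-corrected reading = 979659.04 − (0.380) = 979658.660 mGal
Free-air correction = 0.3086 × 128.0 = 39.50 mGal
Free-air anomaly = 979658.660 − 979803.34 + (39.50) = -105.180 mGal
Bouguer slab correction = 0.04193 × 2.53 × 128.0 = 13.58 mGal
Simple Bouguer anomaly = -105.180 − (13.58) = -118.760 mGal
Complete Bouguer anomaly = -118.760 + 1.46 = -117.300 mGal

-117.3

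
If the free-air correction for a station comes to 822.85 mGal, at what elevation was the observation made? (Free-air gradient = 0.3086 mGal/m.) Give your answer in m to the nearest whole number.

2666

h = 822.85 / 0.3086 = 2666.40 m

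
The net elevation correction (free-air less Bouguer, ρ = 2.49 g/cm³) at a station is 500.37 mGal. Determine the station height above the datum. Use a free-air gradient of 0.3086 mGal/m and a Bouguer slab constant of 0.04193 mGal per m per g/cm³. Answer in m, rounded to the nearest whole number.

Combined gradient = 0.3086 − 0.04193 × 2.49 = 0.2041943 mGal/m
h = 500.37 / 0.2041943 = 2450.46 m

2450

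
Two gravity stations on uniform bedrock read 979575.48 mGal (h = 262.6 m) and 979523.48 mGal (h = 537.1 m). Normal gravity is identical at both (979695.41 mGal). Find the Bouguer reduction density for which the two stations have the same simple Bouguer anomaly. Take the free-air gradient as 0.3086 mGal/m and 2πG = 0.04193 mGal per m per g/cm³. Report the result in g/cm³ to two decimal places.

2.84

Δg_obs = 979523.48 − 979575.48 = -52.00 mGal over Δh = 537.1 − 262.6 = 274.5 m
Equal Bouguer anomalies ⇒ Δg_obs + (0.3086 − 0.04193ρ)·Δh = 0
0.3086 − 0.04193ρ = −Δg_obs/Δh = 0.18944
ρ = (0.3086 − 0.18944) / 0.04193 = 2.84 g/cm³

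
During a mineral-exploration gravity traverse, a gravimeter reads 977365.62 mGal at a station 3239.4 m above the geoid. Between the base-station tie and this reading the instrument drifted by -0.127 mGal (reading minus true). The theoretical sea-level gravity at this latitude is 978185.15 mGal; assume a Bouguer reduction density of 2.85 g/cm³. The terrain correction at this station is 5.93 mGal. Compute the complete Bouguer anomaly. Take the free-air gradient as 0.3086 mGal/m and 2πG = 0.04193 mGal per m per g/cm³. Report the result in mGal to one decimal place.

Drift-corrected reading = 977365.62 − (-0.127) = 977365.747 mGal
Free-air correction = 0.3086 × 3239.4 = 999.68 mGal
Free-air anomaly = 977365.747 − 978185.15 + (999.68) = 180.277 mGal
Bouguer slab correction = 0.04193 × 2.85 × 3239.4 = 387.11 mGal
Simple Bouguer anomaly = 180.277 − (387.11) = -206.833 mGal
Complete Bouguer anomaly = -206.833 + 5.93 = -200.903 mGal

-200.9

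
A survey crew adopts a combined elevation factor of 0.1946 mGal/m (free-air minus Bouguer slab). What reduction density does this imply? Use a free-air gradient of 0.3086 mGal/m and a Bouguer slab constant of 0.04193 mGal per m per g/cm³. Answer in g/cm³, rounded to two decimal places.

2.72

0.1946 = 0.3086 − 0.04193 × ρ
ρ = (0.3086 − 0.1946) / 0.04193 = 2.72 g/cm³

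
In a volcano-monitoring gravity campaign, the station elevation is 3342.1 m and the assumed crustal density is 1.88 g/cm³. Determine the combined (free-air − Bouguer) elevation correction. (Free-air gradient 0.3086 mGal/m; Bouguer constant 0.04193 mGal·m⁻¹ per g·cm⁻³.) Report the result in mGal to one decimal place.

767.9

Combined gradient = 0.3086 − 0.04193 × 1.88 = 0.2297716 mGal/m
Combined elevation correction = 0.2297716 × 3342.1 = 767.9 mGal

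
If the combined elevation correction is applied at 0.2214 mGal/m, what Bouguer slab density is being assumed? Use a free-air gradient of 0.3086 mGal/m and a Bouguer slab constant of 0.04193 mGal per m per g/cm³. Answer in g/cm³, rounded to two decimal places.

2.08

0.2214 = 0.3086 − 0.04193 × ρ
ρ = (0.3086 − 0.2214) / 0.04193 = 2.08 g/cm³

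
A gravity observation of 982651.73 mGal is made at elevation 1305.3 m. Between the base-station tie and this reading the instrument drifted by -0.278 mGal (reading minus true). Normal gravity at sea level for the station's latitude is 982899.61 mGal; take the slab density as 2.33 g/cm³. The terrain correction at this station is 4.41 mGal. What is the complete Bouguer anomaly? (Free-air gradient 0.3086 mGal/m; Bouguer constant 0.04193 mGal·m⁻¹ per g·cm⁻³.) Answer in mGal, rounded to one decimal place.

Drift-corrected reading = 982651.73 − (-0.278) = 982652.008 mGal
Free-air correction = 0.3086 × 1305.3 = 402.82 mGal
Free-air anomaly = 982652.008 − 982899.61 + (402.82) = 155.218 mGal
Bouguer slab correction = 0.04193 × 2.33 × 1305.3 = 127.52 mGal
Simple Bouguer anomaly = 155.218 − (127.52) = 27.698 mGal
Complete Bouguer anomaly = 27.698 + 4.41 = 32.108 mGal

32.1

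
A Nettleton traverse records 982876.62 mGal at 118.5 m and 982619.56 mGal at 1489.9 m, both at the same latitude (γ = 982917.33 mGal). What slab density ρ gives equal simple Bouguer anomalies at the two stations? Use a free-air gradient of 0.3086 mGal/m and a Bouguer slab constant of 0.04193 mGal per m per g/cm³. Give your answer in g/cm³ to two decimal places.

Δg_obs = 982619.56 − 982876.62 = -257.06 mGal over Δh = 1489.9 − 118.5 = 1371.4 m
Equal Bouguer anomalies ⇒ Δg_obs + (0.3086 − 0.04193ρ)·Δh = 0
0.3086 − 0.04193ρ = −Δg_obs/Δh = 0.18744
ρ = (0.3086 − 0.18744) / 0.04193 = 2.89 g/cm³

2.89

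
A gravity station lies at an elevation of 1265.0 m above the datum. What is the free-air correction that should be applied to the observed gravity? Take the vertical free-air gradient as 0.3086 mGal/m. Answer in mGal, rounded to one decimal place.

Free-air correction = 0.3086 × 1265.0 = 390.4 mGal

390.4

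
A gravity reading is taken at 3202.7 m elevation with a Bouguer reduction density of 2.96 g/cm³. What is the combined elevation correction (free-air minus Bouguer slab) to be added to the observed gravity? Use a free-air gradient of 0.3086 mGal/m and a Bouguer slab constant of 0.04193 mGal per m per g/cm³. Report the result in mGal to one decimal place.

Combined gradient = 0.3086 − 0.04193 × 2.96 = 0.1844872 mGal/m
Combined elevation correction = 0.1844872 × 3202.7 = 590.9 mGal

590.9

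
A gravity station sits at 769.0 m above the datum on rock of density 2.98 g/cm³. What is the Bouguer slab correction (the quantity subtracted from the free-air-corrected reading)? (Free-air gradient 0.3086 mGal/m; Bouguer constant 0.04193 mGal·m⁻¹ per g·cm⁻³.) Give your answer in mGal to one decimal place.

96.1

Bouguer slab correction = 0.04193 × 2.98 × 769.0 = 96.1 mGal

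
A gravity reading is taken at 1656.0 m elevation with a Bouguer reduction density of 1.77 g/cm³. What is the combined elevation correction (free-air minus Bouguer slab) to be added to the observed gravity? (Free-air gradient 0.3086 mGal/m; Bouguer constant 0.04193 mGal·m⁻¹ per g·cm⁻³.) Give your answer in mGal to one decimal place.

Combined gradient = 0.3086 − 0.04193 × 1.77 = 0.2343839 mGal/m
Combined elevation correction = 0.2343839 × 1656.0 = 388.1 mGal

388.1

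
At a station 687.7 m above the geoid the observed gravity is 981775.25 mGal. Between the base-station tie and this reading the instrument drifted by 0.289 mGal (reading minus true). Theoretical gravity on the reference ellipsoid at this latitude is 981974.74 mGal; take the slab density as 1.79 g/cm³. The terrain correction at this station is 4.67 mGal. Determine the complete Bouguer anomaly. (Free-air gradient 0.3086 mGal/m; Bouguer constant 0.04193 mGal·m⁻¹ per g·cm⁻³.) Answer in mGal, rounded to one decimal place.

Drift-corrected reading = 981775.25 − (0.289) = 981774.961 mGal
Free-air correction = 0.3086 × 687.7 = 212.22 mGal
Free-air anomaly = 981774.961 − 981974.74 + (212.22) = 12.441 mGal
Bouguer slab correction = 0.04193 × 1.79 × 687.7 = 51.62 mGal
Simple Bouguer anomaly = 12.441 − (51.62) = -39.179 mGal
Complete Bouguer anomaly = -39.179 + 4.67 = -34.509 mGal

-34.5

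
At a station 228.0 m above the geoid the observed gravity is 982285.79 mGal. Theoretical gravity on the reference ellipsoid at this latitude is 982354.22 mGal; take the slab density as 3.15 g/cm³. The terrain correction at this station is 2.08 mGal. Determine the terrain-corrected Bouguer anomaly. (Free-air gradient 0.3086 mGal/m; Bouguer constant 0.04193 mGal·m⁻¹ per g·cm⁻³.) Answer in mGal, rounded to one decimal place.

-26.1

Free-air correction = 0.3086 × 228.0 = 70.36 mGal
Free-air anomaly = 982285.79 − 982354.22 + (70.36) = 1.93 mGal
Bouguer slab correction = 0.04193 × 3.15 × 228.0 = 30.11 mGal
Simple Bouguer anomaly = 1.93 − (30.11) = -28.18 mGal
Complete Bouguer anomaly = -28.18 + 2.08 = -26.10 mGal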